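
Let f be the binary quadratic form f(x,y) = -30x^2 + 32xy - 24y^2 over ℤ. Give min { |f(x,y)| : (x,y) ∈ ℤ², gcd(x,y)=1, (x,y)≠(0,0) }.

translate: b→28 (≡-32 mod 60), so (30,-32,24)→(30,28,22)
flip: (30,28,22)→(22,-28,30)
translate: b→16 (≡-28 mod 44), so (22,-28,30)→(22,16,24)
reduced (well bottom): (22,16,24) with a≤c, −a<b≤a
well minimum |f| = |-22| = 22 (negative-definite)

22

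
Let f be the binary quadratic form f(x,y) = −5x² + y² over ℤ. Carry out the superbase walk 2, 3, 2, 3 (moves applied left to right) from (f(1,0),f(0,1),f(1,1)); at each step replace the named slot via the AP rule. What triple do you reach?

start (-5,1,-4) = (f(1,0),f(0,1),f(1,1))
replace slot 2: 2·((-5)+(-4)) − 1 = -19 → (-5,-19,-4)
replace slot 3: 2·((-5)+(-19)) − (-4) = -44 → (-5,-19,-44)
replace slot 2: 2·((-5)+(-44)) − (-19) = -79 → (-5,-79,-44)
replace slot 3: 2·((-5)+(-79)) − (-44) = -124 → (-5,-79,-124)

-5,-79,-124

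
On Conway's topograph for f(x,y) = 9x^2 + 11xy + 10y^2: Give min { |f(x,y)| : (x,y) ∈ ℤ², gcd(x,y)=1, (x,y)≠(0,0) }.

translate: b→-7 (≡11 mod 18), so (9,11,10)→(9,-7,8)
flip: (9,-7,8)→(8,7,9)
reduced (well bottom): (8,7,9) with a≤c, −a<b≤a
well minimum = a = 8

8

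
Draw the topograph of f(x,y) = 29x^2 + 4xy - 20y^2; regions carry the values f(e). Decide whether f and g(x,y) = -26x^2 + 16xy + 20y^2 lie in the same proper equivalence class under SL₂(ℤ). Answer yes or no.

D₁ = 2336, D₂ = 2336
river cycle of f (length 4): (-20, 36, 13), (13, 42, -11), (-11, 46, 5), (5, 44, -20)
river cycle of g (length 8): (20, 24, -22), (-22, 20, 22), (22, 24, -20), (-20, 16, 26), (26, 36, -10), (-10, 44, 10), (10, 36, -26), (-26, 16, 20)
cycles differ ⇒ inequivalent

no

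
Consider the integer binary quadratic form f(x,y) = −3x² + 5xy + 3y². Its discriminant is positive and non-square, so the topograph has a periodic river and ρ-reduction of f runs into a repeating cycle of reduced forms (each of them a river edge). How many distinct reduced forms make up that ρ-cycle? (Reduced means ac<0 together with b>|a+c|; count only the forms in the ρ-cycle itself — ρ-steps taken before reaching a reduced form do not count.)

D = 61, ⌊√D⌋ = 7
river: ρ → (3,7,-1)
river: ρ → (-1,7,3)
river: ρ → (3,5,-3)
river: ρ → (-3,7,1)
river: ρ → (1,7,-3)
river: ρ → (-3,5,3)
ρ-cycle length = 6 (tail of 0 descent steps not counted)

6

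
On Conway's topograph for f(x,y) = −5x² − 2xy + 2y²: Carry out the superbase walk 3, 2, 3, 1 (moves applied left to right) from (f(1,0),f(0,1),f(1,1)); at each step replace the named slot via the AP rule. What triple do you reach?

start (-5,2,-5) = (f(1,0),f(0,1),f(1,1))
replace slot 3: 2·((-5)+2) − (-5) = -1 → (-5,2,-1)
replace slot 2: 2·((-5)+(-1)) − 2 = -14 → (-5,-14,-1)
replace slot 3: 2·((-5)+(-14)) − (-1) = -37 → (-5,-14,-37)
replace slot 1: 2·((-14)+(-37)) − (-5) = -97 → (-97,-14,-37)

-97,-14,-37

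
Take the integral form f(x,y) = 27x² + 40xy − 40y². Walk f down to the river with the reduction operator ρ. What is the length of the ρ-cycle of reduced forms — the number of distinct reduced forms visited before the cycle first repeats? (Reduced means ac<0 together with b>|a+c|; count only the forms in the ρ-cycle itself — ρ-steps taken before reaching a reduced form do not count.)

D = 5920, ⌊√D⌋ = 76
river: ρ → (-40,40,27)
river: ρ → (27,68,-12)
river: ρ → (-12,76,3)
river: ρ → (3,74,-37)
river: ρ → (-37,74,3)
river: ρ → (3,76,-12)
river: ρ → (-12,68,27)
river: ρ → (27,40,-40)
ρ-cycle length = 8 (tail of 0 descent steps not counted)

8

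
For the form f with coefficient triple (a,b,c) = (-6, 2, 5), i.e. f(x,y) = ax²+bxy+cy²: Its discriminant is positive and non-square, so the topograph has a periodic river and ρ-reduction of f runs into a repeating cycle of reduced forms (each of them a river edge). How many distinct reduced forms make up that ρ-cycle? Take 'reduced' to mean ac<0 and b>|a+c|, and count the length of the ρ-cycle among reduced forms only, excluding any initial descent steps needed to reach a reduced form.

D = 124, ⌊√D⌋ = 11
river: ρ → (5,8,-3)
river: ρ → (-3,10,2)
river: ρ → (2,10,-3)
river: ρ → (-3,8,5)
river: ρ → (5,2,-6)
river: ρ → (-6,10,1)
river: ρ → (1,10,-6)
river: ρ → (-6,2,5)
ρ-cycle length = 8 (tail of 0 descent steps not counted)

8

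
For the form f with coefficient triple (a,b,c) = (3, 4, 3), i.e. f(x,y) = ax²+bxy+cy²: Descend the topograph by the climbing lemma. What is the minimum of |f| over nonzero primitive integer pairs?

translate: b→-2 (≡4 mod 6), so (3,4,3)→(3,-2,2)
flip: (3,-2,2)→(2,2,3)
reduced (well bottom): (2,2,3) with a≤c, −a<b≤a
well minimum = a = 2

2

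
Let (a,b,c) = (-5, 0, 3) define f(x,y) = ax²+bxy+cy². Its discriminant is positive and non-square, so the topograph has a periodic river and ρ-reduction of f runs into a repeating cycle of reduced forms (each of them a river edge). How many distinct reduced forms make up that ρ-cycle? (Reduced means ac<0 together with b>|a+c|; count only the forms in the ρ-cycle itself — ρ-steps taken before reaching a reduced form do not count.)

D = 60, ⌊√D⌋ = 7
descent: ρ → (3,6,-2)  [lands on river]
river: ρ → (-2,6,3)
ρ-cycle length = 2 (tail of 1 descent step not counted)

2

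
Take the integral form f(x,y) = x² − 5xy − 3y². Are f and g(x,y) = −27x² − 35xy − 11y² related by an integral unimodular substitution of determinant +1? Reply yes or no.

D₁ = 37, D₂ = 37
river cycle of f (length 6): (-3, 5, 1), (1, 5, -3), (-3, 1, 3), (3, 5, -1), (-1, 5, 3), (3, 1, -3)
river cycle of g (length 6): (-1, 5, 3), (3, 1, -3), (-3, 5, 1), (1, 5, -3), (-3, 1, 3), (3, 5, -1)
cycles coincide ⇒ equivalent

yes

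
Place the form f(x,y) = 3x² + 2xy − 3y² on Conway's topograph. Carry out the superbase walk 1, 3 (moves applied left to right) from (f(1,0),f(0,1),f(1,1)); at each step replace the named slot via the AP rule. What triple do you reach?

start (3,-3,2) = (f(1,0),f(0,1),f(1,1))
replace slot 1: 2·((-3)+2) − 3 = -5 → (-5,-3,2)
replace slot 3: 2·((-5)+(-3)) − 2 = -18 → (-5,-3,-18)

-5,-3,-18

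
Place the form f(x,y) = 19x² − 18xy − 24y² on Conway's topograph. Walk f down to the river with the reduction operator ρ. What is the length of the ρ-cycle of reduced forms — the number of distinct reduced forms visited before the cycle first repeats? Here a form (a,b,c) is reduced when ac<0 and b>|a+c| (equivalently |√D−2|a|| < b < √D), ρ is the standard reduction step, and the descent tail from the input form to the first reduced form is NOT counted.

D = 2148, ⌊√D⌋ = 46
descent: ρ → (-24,18,19)  [lands on river]
river: ρ → (19,20,-23)
river: ρ → (-23,26,16)
river: ρ → (16,38,-11)
river: ρ → (-11,28,31)
river: ρ → (31,34,-8)
river: ρ → (-8,46,1)
river: ρ → (1,46,-8)
river: ρ → (-8,34,31)
river: ρ → (31,28,-11)
river: ρ → (-11,38,16)
river: ρ → (16,26,-23)
river: ρ → (-23,20,19)
river: ρ → (19,18,-24)
river: ρ → (-24,30,13)
river: ρ → (13,22,-32)
river: ρ → (-32,42,3)
river: ρ → (3,42,-32)
river: ρ → (-32,22,13)
river: ρ → (13,30,-24)
ρ-cycle length = 20 (tail of 1 descent step not counted)

20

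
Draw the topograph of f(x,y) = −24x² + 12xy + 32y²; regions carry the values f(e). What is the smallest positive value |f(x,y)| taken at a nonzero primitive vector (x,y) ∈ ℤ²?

river: ρ → (32,52,-4)
river: ρ → (-4,52,32)
river: ρ → (32,12,-24)
river: ρ → (-24,36,20)
river: ρ → (20,44,-16)
river: ρ → (-16,52,8)
river: ρ → (8,44,-40)
river: ρ → (-40,36,12)
river: ρ → (12,36,-40)
river: ρ → (-40,44,8)
river: ρ → (8,52,-16)
river: ρ → (-16,44,20)
river: ρ → (20,36,-24)
river: ρ → (-24,12,32)
closes: descent 0, river 14
min |a| on river = 4

4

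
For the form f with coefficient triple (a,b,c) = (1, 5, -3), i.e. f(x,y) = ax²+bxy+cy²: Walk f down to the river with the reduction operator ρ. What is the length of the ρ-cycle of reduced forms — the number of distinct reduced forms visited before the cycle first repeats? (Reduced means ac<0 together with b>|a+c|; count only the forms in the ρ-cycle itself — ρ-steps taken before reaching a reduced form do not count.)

D = 37, ⌊√D⌋ = 6
river: ρ → (-3,1,3)
river: ρ → (3,5,-1)
river: ρ → (-1,5,3)
river: ρ → (3,1,-3)
river: ρ → (-3,5,1)
river: ρ → (1,5,-3)
ρ-cycle length = 6 (tail of 0 descent steps not counted)

6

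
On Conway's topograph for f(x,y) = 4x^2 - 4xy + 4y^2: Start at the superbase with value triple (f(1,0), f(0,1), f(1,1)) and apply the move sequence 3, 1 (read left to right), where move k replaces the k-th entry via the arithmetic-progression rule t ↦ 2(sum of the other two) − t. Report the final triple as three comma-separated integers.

start (4,4,4) = (f(1,0),f(0,1),f(1,1))
replace slot 3: 2·(4+4) − 4 = 12 → (4,4,12)
replace slot 1: 2·(4+12) − 4 = 28 → (28,4,12)

28,4,12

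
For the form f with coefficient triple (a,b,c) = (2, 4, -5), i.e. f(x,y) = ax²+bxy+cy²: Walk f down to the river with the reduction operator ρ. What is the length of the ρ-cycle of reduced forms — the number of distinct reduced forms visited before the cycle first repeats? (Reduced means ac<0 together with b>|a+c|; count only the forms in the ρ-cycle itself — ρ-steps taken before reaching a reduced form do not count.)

D = 56, ⌊√D⌋ = 7
river: ρ → (-5,6,1)
river: ρ → (1,6,-5)
river: ρ → (-5,4,2)
river: ρ → (2,4,-5)
ρ-cycle length = 4 (tail of 0 descent steps not counted)

4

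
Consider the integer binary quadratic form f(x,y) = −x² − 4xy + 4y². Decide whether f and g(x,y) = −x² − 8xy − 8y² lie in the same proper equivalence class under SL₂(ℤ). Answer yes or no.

D₁ = 32, D₂ = 32
river cycle of f (length 2): (4, 4, -1), (-1, 4, 4)
river cycle of g (length 2): (-1, 4, 4), (4, 4, -1)
cycles coincide ⇒ equivalent

yes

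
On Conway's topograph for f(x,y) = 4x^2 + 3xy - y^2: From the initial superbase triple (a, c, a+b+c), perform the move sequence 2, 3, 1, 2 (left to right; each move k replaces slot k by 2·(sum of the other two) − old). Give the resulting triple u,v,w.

start (4,-1,6) = (f(1,0),f(0,1),f(1,1))
replace slot 2: 2·(4+6) − (-1) = 21 → (4,21,6)
replace slot 3: 2·(4+21) − 6 = 44 → (4,21,44)
replace slot 1: 2·(21+44) − 4 = 126 → (126,21,44)
replace slot 2: 2·(126+44) − 21 = 319 → (126,319,44)

126,319,44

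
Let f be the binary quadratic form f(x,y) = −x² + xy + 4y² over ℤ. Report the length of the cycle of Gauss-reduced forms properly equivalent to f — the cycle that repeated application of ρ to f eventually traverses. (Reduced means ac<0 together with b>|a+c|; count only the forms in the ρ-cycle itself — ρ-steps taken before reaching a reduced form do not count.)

D = 17, ⌊√D⌋ = 4
descent: ρ → (4,-1,-1)
descent: ρ → (-1,3,2)  [lands on river]
river: ρ → (2,1,-2)
river: ρ → (-2,3,1)
river: ρ → (1,3,-2)
river: ρ → (-2,1,2)
river: ρ → (2,3,-1)
ρ-cycle length = 6 (tail of 2 descent steps not counted)

6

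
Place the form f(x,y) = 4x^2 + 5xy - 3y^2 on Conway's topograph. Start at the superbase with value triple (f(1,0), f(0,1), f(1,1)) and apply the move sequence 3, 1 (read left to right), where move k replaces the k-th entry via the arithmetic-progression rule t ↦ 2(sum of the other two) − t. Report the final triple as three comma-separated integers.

start (4,-3,6) = (f(1,0),f(0,1),f(1,1))
replace slot 3: 2·(4+(-3)) − 6 = -4 → (4,-3,-4)
replace slot 1: 2·((-3)+(-4)) − 4 = -18 → (-18,-3,-4)

-18,-3,-4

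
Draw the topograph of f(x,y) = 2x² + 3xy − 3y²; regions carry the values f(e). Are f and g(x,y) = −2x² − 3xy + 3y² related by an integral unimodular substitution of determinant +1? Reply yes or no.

D₁ = 33, D₂ = 33
river cycle of f (length 4): (-3, 3, 2), (2, 5, -1), (-1, 5, 2), (2, 3, -3)
river cycle of g (length 4): (3, 3, -2), (-2, 5, 1), (1, 5, -2), (-2, 3, 3)
cycles differ ⇒ inequivalent

no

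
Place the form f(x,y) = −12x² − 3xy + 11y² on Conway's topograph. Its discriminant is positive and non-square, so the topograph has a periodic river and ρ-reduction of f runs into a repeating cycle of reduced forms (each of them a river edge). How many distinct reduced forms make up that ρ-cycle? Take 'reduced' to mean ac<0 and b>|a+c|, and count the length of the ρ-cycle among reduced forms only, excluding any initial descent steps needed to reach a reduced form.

D = 537, ⌊√D⌋ = 23
descent: ρ → (11,3,-12)  [lands on river]
river: ρ → (-12,21,2)
river: ρ → (2,23,-1)
river: ρ → (-1,23,2)
river: ρ → (2,21,-12)
river: ρ → (-12,3,11)
river: ρ → (11,19,-4)
river: ρ → (-4,21,6)
river: ρ → (6,15,-13)
river: ρ → (-13,11,8)
river: ρ → (8,21,-3)
river: ρ → (-3,21,8)
river: ρ → (8,11,-13)
river: ρ → (-13,15,6)
river: ρ → (6,21,-4)
river: ρ → (-4,19,11)
ρ-cycle length = 16 (tail of 1 descent step not counted)

16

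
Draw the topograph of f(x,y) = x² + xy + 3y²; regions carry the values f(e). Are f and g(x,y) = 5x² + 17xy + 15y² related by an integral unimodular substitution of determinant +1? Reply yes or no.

D₁ = -11, D₂ = -11
f: reduced (well bottom): (1,1,3) with a≤c, −a<b≤a
g: translate: b→-3 (≡17 mod 10), so (5,17,15)→(5,-3,1)
g: flip: (5,-3,1)→(1,3,5)
g: translate: b→1 (≡3 mod 2), so (1,3,5)→(1,1,3)
g: reduced (well bottom): (1,1,3) with a≤c, −a<b≤a
reduced forms (1, 1, 3) vs (1, 1, 3) ⇒ equivalent

yes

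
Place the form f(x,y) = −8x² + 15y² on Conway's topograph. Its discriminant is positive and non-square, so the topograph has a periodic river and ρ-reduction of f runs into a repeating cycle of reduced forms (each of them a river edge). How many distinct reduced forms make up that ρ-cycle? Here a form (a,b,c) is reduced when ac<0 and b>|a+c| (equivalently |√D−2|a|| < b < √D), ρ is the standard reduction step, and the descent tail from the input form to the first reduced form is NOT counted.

D = 480, ⌊√D⌋ = 21
descent: ρ → (15,0,-8)
descent: ρ → (-8,16,7)  [lands on river]
river: ρ → (7,12,-12)
river: ρ → (-12,12,7)
river: ρ → (7,16,-8)
ρ-cycle length = 4 (tail of 2 descent steps not counted)

4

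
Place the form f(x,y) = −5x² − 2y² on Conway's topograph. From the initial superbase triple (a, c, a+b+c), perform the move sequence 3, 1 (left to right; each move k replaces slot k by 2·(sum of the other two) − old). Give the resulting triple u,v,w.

start (-5,-2,-7) = (f(1,0),f(0,1),f(1,1))
replace slot 3: 2·((-5)+(-2)) − (-7) = -7 → (-5,-2,-7)
replace slot 1: 2·((-2)+(-7)) − (-5) = -13 → (-13,-2,-7)

-13,-2,-7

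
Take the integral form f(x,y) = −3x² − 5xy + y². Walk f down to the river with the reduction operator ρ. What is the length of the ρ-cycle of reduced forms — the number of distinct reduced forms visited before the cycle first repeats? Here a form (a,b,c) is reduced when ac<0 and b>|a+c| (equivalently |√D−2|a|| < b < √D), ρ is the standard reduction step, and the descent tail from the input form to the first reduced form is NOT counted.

D = 37, ⌊√D⌋ = 6
descent: ρ → (1,5,-3)  [lands on river]
river: ρ → (-3,1,3)
river: ρ → (3,5,-1)
river: ρ → (-1,5,3)
river: ρ → (3,1,-3)
river: ρ → (-3,5,1)
ρ-cycle length = 6 (tail of 1 descent step not counted)

6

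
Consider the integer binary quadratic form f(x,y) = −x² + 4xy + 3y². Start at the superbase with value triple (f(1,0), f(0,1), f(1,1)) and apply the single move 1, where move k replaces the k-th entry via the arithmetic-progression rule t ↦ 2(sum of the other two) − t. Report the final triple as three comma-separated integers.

start (-1,3,6) = (f(1,0),f(0,1),f(1,1))
replace slot 1: 2·(3+6) − (-1) = 19 → (19,3,6)

19,3,6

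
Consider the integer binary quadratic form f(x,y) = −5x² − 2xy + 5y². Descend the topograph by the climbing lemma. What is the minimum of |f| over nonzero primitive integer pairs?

descent: ρ → (5,2,-5)  [lands on river]
river: ρ → (-5,8,2)
river: ρ → (2,8,-5)
river: ρ → (-5,2,5)
river: ρ → (5,8,-2)
river: ρ → (-2,8,5)
closes: descent 1, river 6
min |a| on river = 2

2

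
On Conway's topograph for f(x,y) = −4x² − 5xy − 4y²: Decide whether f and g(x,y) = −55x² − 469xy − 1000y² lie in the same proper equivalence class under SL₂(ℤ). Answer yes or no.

D₁ = -39, D₂ = -39
f is negative-definite; reduce −f:
−f: translate: b→-3 (≡5 mod 8), so (4,5,4)→(4,-3,3)
−f: flip: (4,-3,3)→(3,3,4)
−f: reduced (well bottom): (3,3,4) with a≤c, −a<b≤a
flip sign back: reduced form of f is (-3,-3,-4)
g is negative-definite; reduce −g:
−g: translate: b→29 (≡469 mod 110), so (55,469,1000)→(55,29,4)
−g: flip: (55,29,4)→(4,-29,55)
−g: translate: b→3 (≡-29 mod 8), so (4,-29,55)→(4,3,3)
−g: flip: (4,3,3)→(3,-3,4)
−g: translate: b→3 (≡-3 mod 6), so (3,-3,4)→(3,3,4)
−g: reduced (well bottom): (3,3,4) with a≤c, −a<b≤a
flip sign back: reduced form of g is (-3,-3,-4)
reduced forms (-3, -3, -4) vs (-3, -3, -4) ⇒ equivalent

yes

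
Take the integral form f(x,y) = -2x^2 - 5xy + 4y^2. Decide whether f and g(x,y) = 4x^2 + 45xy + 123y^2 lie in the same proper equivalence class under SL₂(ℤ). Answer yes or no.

D₁ = 57, D₂ = 57
river cycle of f (length 6): (4, 5, -2), (-2, 7, 1), (1, 7, -2), (-2, 5, 4), (4, 3, -3), (-3, 3, 4)
river cycle of g (length 6): (4, 5, -2), (-2, 7, 1), (1, 7, -2), (-2, 5, 4), (4, 3, -3), (-3, 3, 4)
cycles coincide ⇒ equivalent

yes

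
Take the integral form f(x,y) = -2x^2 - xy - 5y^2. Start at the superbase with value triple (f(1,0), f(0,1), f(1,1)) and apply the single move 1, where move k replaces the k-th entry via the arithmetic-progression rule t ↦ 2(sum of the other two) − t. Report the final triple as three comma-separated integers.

start (-2,-5,-8) = (f(1,0),f(0,1),f(1,1))
replace slot 1: 2·((-5)+(-8)) − (-2) = -24 → (-24,-5,-8)

-24,-5,-8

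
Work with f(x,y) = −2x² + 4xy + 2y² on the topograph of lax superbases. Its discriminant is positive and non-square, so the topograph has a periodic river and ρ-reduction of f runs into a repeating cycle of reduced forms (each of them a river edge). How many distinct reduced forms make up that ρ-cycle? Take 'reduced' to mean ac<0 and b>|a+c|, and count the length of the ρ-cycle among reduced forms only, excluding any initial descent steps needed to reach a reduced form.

D = 32, ⌊√D⌋ = 5
river: ρ → (2,4,-2)
river: ρ → (-2,4,2)
ρ-cycle length = 2 (tail of 0 descent steps not counted)

2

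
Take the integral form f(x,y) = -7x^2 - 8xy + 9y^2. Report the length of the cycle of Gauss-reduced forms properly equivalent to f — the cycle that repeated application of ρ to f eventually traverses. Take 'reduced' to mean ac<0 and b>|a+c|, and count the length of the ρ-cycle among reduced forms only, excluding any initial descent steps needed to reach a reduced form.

D = 316, ⌊√D⌋ = 17
descent: ρ → (9,8,-7)  [lands on river]
river: ρ → (-7,6,10)
river: ρ → (10,14,-3)
river: ρ → (-3,16,5)
river: ρ → (5,14,-6)
river: ρ → (-6,10,9)
ρ-cycle length = 6 (tail of 1 descent step not counted)

6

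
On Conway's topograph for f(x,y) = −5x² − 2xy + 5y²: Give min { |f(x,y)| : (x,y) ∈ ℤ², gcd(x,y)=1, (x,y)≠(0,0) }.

descent: ρ → (5,2,-5)  [lands on river]
river: ρ → (-5,8,2)
river: ρ → (2,8,-5)
river: ρ → (-5,2,5)
river: ρ → (5,8,-2)
river: ρ → (-2,8,5)
closes: descent 1, river 6
min |a| on river = 2

2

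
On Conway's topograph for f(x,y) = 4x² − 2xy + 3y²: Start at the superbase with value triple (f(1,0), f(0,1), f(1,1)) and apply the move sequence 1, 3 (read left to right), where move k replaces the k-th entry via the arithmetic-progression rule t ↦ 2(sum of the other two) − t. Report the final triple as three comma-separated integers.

start (4,3,5) = (f(1,0),f(0,1),f(1,1))
replace slot 1: 2·(3+5) − 4 = 12 → (12,3,5)
replace slot 3: 2·(12+3) − 5 = 25 → (12,3,25)

12,3,25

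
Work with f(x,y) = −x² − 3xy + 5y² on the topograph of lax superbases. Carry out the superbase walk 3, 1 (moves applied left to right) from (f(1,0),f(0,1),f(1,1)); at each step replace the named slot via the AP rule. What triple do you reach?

start (-1,5,1) = (f(1,0),f(0,1),f(1,1))
replace slot 3: 2·((-1)+5) − 1 = 7 → (-1,5,7)
replace slot 1: 2·(5+7) − (-1) = 25 → (25,5,7)

25,5,7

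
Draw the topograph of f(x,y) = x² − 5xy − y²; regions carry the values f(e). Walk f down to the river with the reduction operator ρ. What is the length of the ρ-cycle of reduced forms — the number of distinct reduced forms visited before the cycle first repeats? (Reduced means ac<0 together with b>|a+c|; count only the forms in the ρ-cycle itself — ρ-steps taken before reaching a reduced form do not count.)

D = 29, ⌊√D⌋ = 5
descent: ρ → (-1,5,1)  [lands on river]
river: ρ → (1,5,-1)
ρ-cycle length = 2 (tail of 1 descent step not counted)

2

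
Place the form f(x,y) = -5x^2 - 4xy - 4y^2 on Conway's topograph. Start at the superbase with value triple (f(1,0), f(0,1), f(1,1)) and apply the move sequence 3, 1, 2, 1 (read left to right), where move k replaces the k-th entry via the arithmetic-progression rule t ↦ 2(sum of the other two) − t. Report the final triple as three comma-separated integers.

start (-5,-4,-13) = (f(1,0),f(0,1),f(1,1))
replace slot 3: 2·((-5)+(-4)) − (-13) = -5 → (-5,-4,-5)
replace slot 1: 2·((-4)+(-5)) − (-5) = -13 → (-13,-4,-5)
replace slot 2: 2·((-13)+(-5)) − (-4) = -32 → (-13,-32,-5)
replace slot 1: 2·((-32)+(-5)) − (-13) = -61 → (-61,-32,-5)

-61,-32,-5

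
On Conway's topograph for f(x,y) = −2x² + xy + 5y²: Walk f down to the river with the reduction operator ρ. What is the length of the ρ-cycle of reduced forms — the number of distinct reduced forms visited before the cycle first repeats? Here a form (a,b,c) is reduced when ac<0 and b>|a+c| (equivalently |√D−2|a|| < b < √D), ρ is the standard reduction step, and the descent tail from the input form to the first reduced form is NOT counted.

D = 41, ⌊√D⌋ = 6
descent: ρ → (5,-1,-2)
descent: ρ → (-2,5,2)  [lands on river]
river: ρ → (2,3,-4)
river: ρ → (-4,5,1)
river: ρ → (1,5,-4)
river: ρ → (-4,3,2)
river: ρ → (2,5,-2)
river: ρ → (-2,3,4)
river: ρ → (4,5,-1)
river: ρ → (-1,5,4)
river: ρ → (4,3,-2)
ρ-cycle length = 10 (tail of 2 descent steps not counted)

10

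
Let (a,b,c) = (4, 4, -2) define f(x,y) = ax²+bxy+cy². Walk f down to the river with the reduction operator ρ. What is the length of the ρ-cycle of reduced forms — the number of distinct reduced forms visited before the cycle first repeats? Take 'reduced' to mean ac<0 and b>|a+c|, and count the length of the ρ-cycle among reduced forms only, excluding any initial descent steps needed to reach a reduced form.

D = 48, ⌊√D⌋ = 6
river: ρ → (-2,4,4)
river: ρ → (4,4,-2)
ρ-cycle length = 2 (tail of 0 descent steps not counted)

2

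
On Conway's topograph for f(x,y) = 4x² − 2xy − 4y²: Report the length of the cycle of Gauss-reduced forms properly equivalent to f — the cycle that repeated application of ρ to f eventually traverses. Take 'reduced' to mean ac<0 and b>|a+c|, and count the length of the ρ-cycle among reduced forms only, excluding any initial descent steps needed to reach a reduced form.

D = 68, ⌊√D⌋ = 8
descent: ρ → (-4,2,4)  [lands on river]
river: ρ → (4,6,-2)
river: ρ → (-2,6,4)
river: ρ → (4,2,-4)
river: ρ → (-4,6,2)
river: ρ → (2,6,-4)
ρ-cycle length = 6 (tail of 1 descent step not counted)

6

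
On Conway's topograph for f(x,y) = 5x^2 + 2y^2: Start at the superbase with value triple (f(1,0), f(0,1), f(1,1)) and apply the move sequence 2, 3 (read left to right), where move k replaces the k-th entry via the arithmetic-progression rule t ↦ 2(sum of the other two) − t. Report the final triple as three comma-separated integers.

start (5,2,7) = (f(1,0),f(0,1),f(1,1))
replace slot 2: 2·(5+7) − 2 = 22 → (5,22,7)
replace slot 3: 2·(5+22) − 7 = 47 → (5,22,47)

5,22,47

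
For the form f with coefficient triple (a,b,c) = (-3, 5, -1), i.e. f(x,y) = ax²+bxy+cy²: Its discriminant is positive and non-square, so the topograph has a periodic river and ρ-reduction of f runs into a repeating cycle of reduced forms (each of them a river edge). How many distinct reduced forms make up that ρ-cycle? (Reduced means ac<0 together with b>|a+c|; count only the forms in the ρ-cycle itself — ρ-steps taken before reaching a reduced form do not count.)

D = 13, ⌊√D⌋ = 3
descent: ρ → (-1,3,1)  [lands on river]
river: ρ → (1,3,-1)
ρ-cycle length = 2 (tail of 1 descent step not counted)

2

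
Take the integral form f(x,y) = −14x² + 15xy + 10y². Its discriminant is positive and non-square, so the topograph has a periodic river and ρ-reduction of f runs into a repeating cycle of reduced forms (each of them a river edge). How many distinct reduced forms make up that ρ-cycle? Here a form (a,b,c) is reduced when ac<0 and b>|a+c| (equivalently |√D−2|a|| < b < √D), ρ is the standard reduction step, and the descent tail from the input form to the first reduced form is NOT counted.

D = 785, ⌊√D⌋ = 28
river: ρ → (10,25,-4)
river: ρ → (-4,23,16)
river: ρ → (16,9,-11)
river: ρ → (-11,13,14)
river: ρ → (14,15,-10)
river: ρ → (-10,25,4)
river: ρ → (4,23,-16)
river: ρ → (-16,9,11)
river: ρ → (11,13,-14)
river: ρ → (-14,15,10)
ρ-cycle length = 10 (tail of 0 descent steps not counted)

10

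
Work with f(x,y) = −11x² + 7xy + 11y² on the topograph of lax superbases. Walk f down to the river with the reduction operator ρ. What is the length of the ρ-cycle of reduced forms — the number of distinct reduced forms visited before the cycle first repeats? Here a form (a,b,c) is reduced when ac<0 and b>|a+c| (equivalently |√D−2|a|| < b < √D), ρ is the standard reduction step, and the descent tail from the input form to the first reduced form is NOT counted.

D = 533, ⌊√D⌋ = 23
river: ρ → (11,15,-7)
river: ρ → (-7,13,13)
river: ρ → (13,13,-7)
river: ρ → (-7,15,11)
river: ρ → (11,7,-11)
river: ρ → (-11,15,7)
river: ρ → (7,13,-13)
river: ρ → (-13,13,7)
river: ρ → (7,15,-11)
river: ρ → (-11,7,11)
ρ-cycle length = 10 (tail of 0 descent steps not counted)

10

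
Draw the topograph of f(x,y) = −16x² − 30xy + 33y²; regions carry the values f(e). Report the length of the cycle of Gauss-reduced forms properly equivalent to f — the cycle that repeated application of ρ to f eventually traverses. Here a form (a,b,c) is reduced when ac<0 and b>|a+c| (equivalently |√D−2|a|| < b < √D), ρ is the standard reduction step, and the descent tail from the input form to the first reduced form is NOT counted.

D = 3012, ⌊√D⌋ = 54
descent: ρ → (33,30,-16)  [lands on river]
river: ρ → (-16,34,29)
river: ρ → (29,24,-21)
river: ρ → (-21,18,32)
river: ρ → (32,46,-7)
river: ρ → (-7,52,11)
river: ρ → (11,36,-39)
river: ρ → (-39,42,8)
river: ρ → (8,54,-3)
river: ρ → (-3,54,8)
river: ρ → (8,42,-39)
river: ρ → (-39,36,11)
river: ρ → (11,52,-7)
river: ρ → (-7,46,32)
river: ρ → (32,18,-21)
river: ρ → (-21,24,29)
river: ρ → (29,34,-16)
river: ρ → (-16,30,33)
river: ρ → (33,36,-13)
river: ρ → (-13,42,24)
river: ρ → (24,54,-1)
river: ρ → (-1,54,24)
river: ρ → (24,42,-13)
river: ρ → (-13,36,33)
ρ-cycle length = 24 (tail of 1 descent step not counted)

24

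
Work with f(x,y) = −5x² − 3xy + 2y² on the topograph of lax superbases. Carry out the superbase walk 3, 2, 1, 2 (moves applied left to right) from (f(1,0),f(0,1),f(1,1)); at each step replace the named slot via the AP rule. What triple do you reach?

start (-5,2,-6) = (f(1,0),f(0,1),f(1,1))
replace slot 3: 2·((-5)+2) − (-6) = 0 → (-5,2,0)
replace slot 2: 2·((-5)+0) − 2 = -12 → (-5,-12,0)
replace slot 1: 2·((-12)+0) − (-5) = -19 → (-19,-12,0)
replace slot 2: 2·((-19)+0) − (-12) = -26 → (-19,-26,0)

-19,-26,0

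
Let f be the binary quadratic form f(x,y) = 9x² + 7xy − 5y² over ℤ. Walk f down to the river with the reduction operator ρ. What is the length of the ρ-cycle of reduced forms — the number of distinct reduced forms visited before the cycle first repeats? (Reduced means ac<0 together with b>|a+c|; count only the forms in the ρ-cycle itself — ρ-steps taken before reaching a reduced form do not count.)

D = 229, ⌊√D⌋ = 15
river: ρ → (-5,13,3)
river: ρ → (3,11,-9)
river: ρ → (-9,7,5)
river: ρ → (5,13,-3)
river: ρ → (-3,11,9)
river: ρ → (9,7,-5)
ρ-cycle length = 6 (tail of 0 descent steps not counted)

6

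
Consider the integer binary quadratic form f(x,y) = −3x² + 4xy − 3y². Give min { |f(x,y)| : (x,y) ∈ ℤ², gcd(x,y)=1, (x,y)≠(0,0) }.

translate: b→2 (≡-4 mod 6), so (3,-4,3)→(3,2,2)
flip: (3,2,2)→(2,-2,3)
translate: b→2 (≡-2 mod 4), so (2,-2,3)→(2,2,3)
reduced (well bottom): (2,2,3) with a≤c, −a<b≤a
well minimum |f| = |-2| = 2 (negative-definite)

2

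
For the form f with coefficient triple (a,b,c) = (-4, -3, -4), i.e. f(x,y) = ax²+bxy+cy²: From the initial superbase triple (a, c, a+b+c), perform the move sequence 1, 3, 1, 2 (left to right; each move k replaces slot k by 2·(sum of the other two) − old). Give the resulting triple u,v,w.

start (-4,-4,-11) = (f(1,0),f(0,1),f(1,1))
replace slot 1: 2·((-4)+(-11)) − (-4) = -26 → (-26,-4,-11)
replace slot 3: 2·((-26)+(-4)) − (-11) = -49 → (-26,-4,-49)
replace slot 1: 2·((-4)+(-49)) − (-26) = -80 → (-80,-4,-49)
replace slot 2: 2·((-80)+(-49)) − (-4) = -254 → (-80,-254,-49)

-80,-254,-49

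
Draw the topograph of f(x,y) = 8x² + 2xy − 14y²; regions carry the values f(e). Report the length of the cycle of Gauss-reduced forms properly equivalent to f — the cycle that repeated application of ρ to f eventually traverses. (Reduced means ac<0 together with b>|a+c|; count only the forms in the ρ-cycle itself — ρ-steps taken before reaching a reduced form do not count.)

D = 452, ⌊√D⌋ = 21
descent: ρ → (-14,-2,8)
descent: ρ → (8,18,-4)  [lands on river]
river: ρ → (-4,14,16)
river: ρ → (16,18,-2)
river: ρ → (-2,18,16)
river: ρ → (16,14,-4)
river: ρ → (-4,18,8)
river: ρ → (8,14,-8)
river: ρ → (-8,18,4)
river: ρ → (4,14,-16)
river: ρ → (-16,18,2)
river: ρ → (2,18,-16)
river: ρ → (-16,14,4)
river: ρ → (4,18,-8)
river: ρ → (-8,14,8)
ρ-cycle length = 14 (tail of 2 descent steps not counted)

14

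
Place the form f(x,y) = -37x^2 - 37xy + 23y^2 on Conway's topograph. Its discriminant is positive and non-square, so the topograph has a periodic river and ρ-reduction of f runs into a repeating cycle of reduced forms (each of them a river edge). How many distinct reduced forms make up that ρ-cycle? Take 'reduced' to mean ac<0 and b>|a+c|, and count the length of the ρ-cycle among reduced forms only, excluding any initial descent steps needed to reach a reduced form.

D = 4773, ⌊√D⌋ = 69
descent: ρ → (23,37,-37)  [lands on river]
river: ρ → (-37,37,23)
river: ρ → (23,55,-19)
river: ρ → (-19,59,17)
river: ρ → (17,43,-43)
river: ρ → (-43,43,17)
river: ρ → (17,59,-19)
river: ρ → (-19,55,23)
ρ-cycle length = 8 (tail of 1 descent step not counted)

8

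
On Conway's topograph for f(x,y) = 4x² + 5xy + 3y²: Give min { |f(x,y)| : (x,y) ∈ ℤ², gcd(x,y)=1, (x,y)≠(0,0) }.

translate: b→-3 (≡5 mod 8), so (4,5,3)→(4,-3,2)
flip: (4,-3,2)→(2,3,4)
translate: b→-1 (≡3 mod 4), so (2,3,4)→(2,-1,3)
reduced (well bottom): (2,-1,3) with a≤c, −a<b≤a
well minimum = a = 2

2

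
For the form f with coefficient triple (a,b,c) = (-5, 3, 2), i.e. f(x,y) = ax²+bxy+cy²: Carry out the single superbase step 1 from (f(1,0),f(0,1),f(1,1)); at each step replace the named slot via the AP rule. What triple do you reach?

start (-5,2,0) = (f(1,0),f(0,1),f(1,1))
replace slot 1: 2·(2+0) − (-5) = 9 → (9,2,0)

9,2,0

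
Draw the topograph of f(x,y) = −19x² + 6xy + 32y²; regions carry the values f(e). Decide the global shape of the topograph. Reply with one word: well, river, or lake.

D = b²−4ac = 6² − 4·(-19)·32 = 2468
D > 0 non-square ⇒ indefinite ⇒ periodic river

river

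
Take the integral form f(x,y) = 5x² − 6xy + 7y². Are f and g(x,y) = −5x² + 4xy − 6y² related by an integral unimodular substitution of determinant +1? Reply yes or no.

D₁ = -104, D₂ = -104
f: translate: b→4 (≡-6 mod 10), so (5,-6,7)→(5,4,6)
f: reduced (well bottom): (5,4,6) with a≤c, −a<b≤a
g is negative-definite; reduce −g:
−g: reduced (well bottom): (5,-4,6) with a≤c, −a<b≤a
flip sign back: reduced form of g is (-5,4,-6)
reduced forms (5, 4, 6) vs (-5, 4, -6) ⇒ inequivalent

no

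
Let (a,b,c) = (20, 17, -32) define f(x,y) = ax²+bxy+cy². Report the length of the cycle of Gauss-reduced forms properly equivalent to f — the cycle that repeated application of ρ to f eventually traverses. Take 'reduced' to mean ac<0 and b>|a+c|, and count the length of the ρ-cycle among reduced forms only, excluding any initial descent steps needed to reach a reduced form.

D = 2849, ⌊√D⌋ = 53
river: ρ → (-32,47,5)
river: ρ → (5,53,-2)
river: ρ → (-2,51,31)
river: ρ → (31,11,-22)
river: ρ → (-22,33,20)
river: ρ → (20,47,-8)
river: ρ → (-8,49,14)
river: ρ → (14,35,-29)
river: ρ → (-29,23,20)
river: ρ → (20,17,-32)
ρ-cycle length = 10 (tail of 0 descent steps not counted)

10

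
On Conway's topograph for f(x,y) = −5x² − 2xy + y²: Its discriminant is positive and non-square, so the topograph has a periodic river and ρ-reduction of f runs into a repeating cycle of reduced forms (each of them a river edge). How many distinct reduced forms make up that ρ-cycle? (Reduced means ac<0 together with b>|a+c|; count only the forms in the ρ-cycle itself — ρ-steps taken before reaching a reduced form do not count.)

D = 24, ⌊√D⌋ = 4
descent: ρ → (1,4,-2)  [lands on river]
river: ρ → (-2,4,1)
ρ-cycle length = 2 (tail of 1 descent step not counted)

2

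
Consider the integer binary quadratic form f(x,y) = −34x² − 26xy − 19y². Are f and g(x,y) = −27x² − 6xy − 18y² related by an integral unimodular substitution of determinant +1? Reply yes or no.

D₁ = -1908, D₂ = -1908
f is negative-definite; reduce −f:
−f: flip: (34,26,19)→(19,-26,34)
−f: translate: b→12 (≡-26 mod 38), so (19,-26,34)→(19,12,27)
−f: reduced (well bottom): (19,12,27) with a≤c, −a<b≤a
flip sign back: reduced form of f is (-19,-12,-27)
g is negative-definite; reduce −g:
−g: flip: (27,6,18)→(18,-6,27)
−g: reduced (well bottom): (18,-6,27) with a≤c, −a<b≤a
flip sign back: reduced form of g is (-18,6,-27)
reduced forms (-19, -12, -27) vs (-18, 6, -27) ⇒ inequivalent

no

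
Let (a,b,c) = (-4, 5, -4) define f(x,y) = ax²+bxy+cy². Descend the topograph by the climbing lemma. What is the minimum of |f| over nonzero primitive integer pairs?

translate: b→3 (≡-5 mod 8), so (4,-5,4)→(4,3,3)
flip: (4,3,3)→(3,-3,4)
translate: b→3 (≡-3 mod 6), so (3,-3,4)→(3,3,4)
reduced (well bottom): (3,3,4) with a≤c, −a<b≤a
well minimum |f| = |-3| = 3 (negative-definite)

3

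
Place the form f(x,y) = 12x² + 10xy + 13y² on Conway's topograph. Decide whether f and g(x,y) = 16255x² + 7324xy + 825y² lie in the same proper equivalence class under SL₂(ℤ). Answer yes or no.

D₁ = -524, D₂ = -524
f: reduced (well bottom): (12,10,13) with a≤c, −a<b≤a
g: flip: (16255,7324,825)→(825,-7324,16255)
g: translate: b→-724 (≡-7324 mod 1650), so (825,-7324,16255)→(825,-724,159)
g: flip: (825,-724,159)→(159,724,825)
g: translate: b→88 (≡724 mod 318), so (159,724,825)→(159,88,13)
g: flip: (159,88,13)→(13,-88,159)
g: translate: b→-10 (≡-88 mod 26), so (13,-88,159)→(13,-10,12)
g: flip: (13,-10,12)→(12,10,13)
g: reduced (well bottom): (12,10,13) with a≤c, −a<b≤a
reduced forms (12, 10, 13) vs (12, 10, 13) ⇒ equivalent

yes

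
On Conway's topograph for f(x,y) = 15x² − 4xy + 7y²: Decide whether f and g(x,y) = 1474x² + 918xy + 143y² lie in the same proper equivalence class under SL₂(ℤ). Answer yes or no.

D₁ = -404, D₂ = -404
f: flip: (15,-4,7)→(7,4,15)
f: reduced (well bottom): (7,4,15) with a≤c, −a<b≤a
g: flip: (1474,918,143)→(143,-918,1474)
g: translate: b→-60 (≡-918 mod 286), so (143,-918,1474)→(143,-60,7)
g: flip: (143,-60,7)→(7,60,143)
g: translate: b→4 (≡60 mod 14), so (7,60,143)→(7,4,15)
g: reduced (well bottom): (7,4,15) with a≤c, −a<b≤a
reduced forms (7, 4, 15) vs (7, 4, 15) ⇒ equivalent

yes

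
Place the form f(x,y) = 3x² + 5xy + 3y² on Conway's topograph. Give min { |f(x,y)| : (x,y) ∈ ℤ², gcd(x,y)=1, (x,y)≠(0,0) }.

translate: b→-1 (≡5 mod 6), so (3,5,3)→(3,-1,1)
flip: (3,-1,1)→(1,1,3)
reduced (well bottom): (1,1,3) with a≤c, −a<b≤a
well minimum = a = 1

1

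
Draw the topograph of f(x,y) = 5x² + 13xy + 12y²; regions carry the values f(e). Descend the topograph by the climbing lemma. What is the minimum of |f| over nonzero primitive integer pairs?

translate: b→3 (≡13 mod 10), so (5,13,12)→(5,3,4)
flip: (5,3,4)→(4,-3,5)
reduced (well bottom): (4,-3,5) with a≤c, −a<b≤a
well minimum = a = 4

4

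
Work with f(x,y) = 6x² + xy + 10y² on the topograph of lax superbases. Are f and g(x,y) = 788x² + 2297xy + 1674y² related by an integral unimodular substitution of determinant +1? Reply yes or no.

D₁ = -239, D₂ = -239
f: reduced (well bottom): (6,1,10) with a≤c, −a<b≤a
g: translate: b→721 (≡2297 mod 1576), so (788,2297,1674)→(788,721,165)
g: flip: (788,721,165)→(165,-721,788)
g: translate: b→-61 (≡-721 mod 330), so (165,-721,788)→(165,-61,6)
g: flip: (165,-61,6)→(6,61,165)
g: translate: b→1 (≡61 mod 12), so (6,61,165)→(6,1,10)
g: reduced (well bottom): (6,1,10) with a≤c, −a<b≤a
reduced forms (6, 1, 10) vs (6, 1, 10) ⇒ equivalent

yes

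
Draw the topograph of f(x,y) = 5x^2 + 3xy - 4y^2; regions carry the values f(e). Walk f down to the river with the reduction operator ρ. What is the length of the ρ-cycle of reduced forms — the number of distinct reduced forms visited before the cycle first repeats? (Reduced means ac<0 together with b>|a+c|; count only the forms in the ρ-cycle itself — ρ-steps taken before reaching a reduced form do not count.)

D = 89, ⌊√D⌋ = 9
river: ρ → (-4,5,4)
river: ρ → (4,3,-5)
river: ρ → (-5,7,2)
river: ρ → (2,9,-1)
river: ρ → (-1,9,2)
river: ρ → (2,7,-5)
river: ρ → (-5,3,4)
river: ρ → (4,5,-4)
river: ρ → (-4,3,5)
river: ρ → (5,7,-2)
river: ρ → (-2,9,1)
river: ρ → (1,9,-2)
river: ρ → (-2,7,5)
river: ρ → (5,3,-4)
ρ-cycle length = 14 (tail of 0 descent steps not counted)

14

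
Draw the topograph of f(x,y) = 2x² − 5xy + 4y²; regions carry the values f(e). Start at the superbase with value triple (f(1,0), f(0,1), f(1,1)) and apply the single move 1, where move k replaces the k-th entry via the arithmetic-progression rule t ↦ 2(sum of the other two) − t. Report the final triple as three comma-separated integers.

start (2,4,1) = (f(1,0),f(0,1),f(1,1))
replace slot 1: 2·(4+1) − 2 = 8 → (8,4,1)

8,4,1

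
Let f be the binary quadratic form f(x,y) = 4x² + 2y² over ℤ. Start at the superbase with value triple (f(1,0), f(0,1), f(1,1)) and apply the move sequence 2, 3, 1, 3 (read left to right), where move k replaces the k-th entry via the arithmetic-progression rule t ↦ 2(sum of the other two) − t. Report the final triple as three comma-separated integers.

start (4,2,6) = (f(1,0),f(0,1),f(1,1))
replace slot 2: 2·(4+6) − 2 = 18 → (4,18,6)
replace slot 3: 2·(4+18) − 6 = 38 → (4,18,38)
replace slot 1: 2·(18+38) − 4 = 108 → (108,18,38)
replace slot 3: 2·(108+18) − 38 = 214 → (108,18,214)

108,18,214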